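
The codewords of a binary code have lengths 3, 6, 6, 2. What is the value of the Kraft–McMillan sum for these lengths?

With common denominator 2^6 = 64: Σ 2^(−ℓᵢ) = 8/64 + 1/64 + 1/64 + 16/64 = 26/64 = 0.40625.

0.40625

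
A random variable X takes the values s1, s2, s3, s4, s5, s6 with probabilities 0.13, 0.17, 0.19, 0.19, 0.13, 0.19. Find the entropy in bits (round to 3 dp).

2.566 bits

H = −Σ pᵢ log₂ pᵢ.
−0.13·log₂(0.13) = 0.3826
−0.17·log₂(0.17) = 0.4346
−0.19·log₂(0.19) = 0.4552
−0.19·log₂(0.19) = 0.4552
−0.13·log₂(0.13) = 0.3826
−0.19·log₂(0.19) = 0.4552
Sum ≈ 2.5656 → 2.566 bits.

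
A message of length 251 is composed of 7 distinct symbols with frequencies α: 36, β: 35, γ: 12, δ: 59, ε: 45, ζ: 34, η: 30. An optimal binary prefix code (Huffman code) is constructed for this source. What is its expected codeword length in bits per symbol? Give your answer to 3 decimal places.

2.753 bits/symbol

Probabilities are the counts divided by 251.
Repeatedly combine the two least-probable nodes; the expected code length is the sum of the merged weights.
merge 12/251 + 30/251 → 42/251
merge 34/251 + 35/251 → 69/251
merge 36/251 + 42/251 → 78/251
merge 45/251 + 59/251 → 104/251
merge 69/251 + 78/251 → 147/251
merge 104/251 + 147/251 → 1
L = 42/251 + 69/251 + 78/251 + 104/251 + 147/251 + 1 = 691/251 ≈ 2.753 bits/symbol.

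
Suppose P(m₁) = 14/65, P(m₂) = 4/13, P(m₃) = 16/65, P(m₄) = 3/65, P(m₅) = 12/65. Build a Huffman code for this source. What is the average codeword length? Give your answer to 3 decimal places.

Repeatedly combine the two least-probable nodes; the expected code length is the sum of the merged weights.
merge 3/65 + 12/65 → 3/13
merge 14/65 + 3/13 → 29/65
merge 16/65 + 4/13 → 36/65
merge 29/65 + 36/65 → 1
L = 3/13 + 29/65 + 36/65 + 1 = 29/13 ≈ 2.231 bits/symbol.

2.231 bits/symbol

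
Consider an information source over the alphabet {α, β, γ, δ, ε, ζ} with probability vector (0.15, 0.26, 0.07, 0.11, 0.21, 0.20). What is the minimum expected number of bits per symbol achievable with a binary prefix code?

2.51 bits/symbol

Repeatedly combine the two least-probable nodes; the expected code length is the sum of the merged weights.
merge 7/100 + 11/100 → 9/50
merge 3/20 + 9/50 → 33/100
merge 1/5 + 21/100 → 41/100
merge 13/50 + 33/100 → 59/100
merge 41/100 + 59/100 → 1
L = 9/50 + 33/100 + 41/100 + 59/100 + 1 = 251/100 = 2.51 bits/symbol.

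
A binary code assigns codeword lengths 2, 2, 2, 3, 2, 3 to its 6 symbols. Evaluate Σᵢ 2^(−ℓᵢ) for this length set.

1.25

With common denominator 2^3 = 8: Σ 2^(−ℓᵢ) = 2/8 + 2/8 + 2/8 + 1/8 + 2/8 + 1/8 = 10/8 = 1.25.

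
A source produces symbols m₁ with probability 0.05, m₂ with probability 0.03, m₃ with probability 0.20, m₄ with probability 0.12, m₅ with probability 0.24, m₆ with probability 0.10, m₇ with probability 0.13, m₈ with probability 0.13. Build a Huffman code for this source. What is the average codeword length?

Repeatedly combine the two least-probable nodes; the expected code length is the sum of the merged weights.
merge 3/100 + 1/20 → 2/25
merge 2/25 + 1/10 → 9/50
merge 3/25 + 13/100 → 1/4
merge 13/100 + 9/50 → 31/100
merge 1/5 + 6/25 → 11/25
merge 1/4 + 31/100 → 14/25
merge 11/25 + 14/25 → 1
L = 2/25 + 9/50 + 1/4 + 31/100 + 11/25 + 14/25 + 1 = 141/50 = 2.82 bits/symbol.

2.82 bits/symbol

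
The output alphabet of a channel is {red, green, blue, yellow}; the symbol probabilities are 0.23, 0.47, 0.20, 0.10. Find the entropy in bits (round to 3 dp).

H = −Σ pᵢ log₂ pᵢ.
−0.23·log₂(0.23) = 0.4877
−0.47·log₂(0.47) = 0.5120
−0.20·log₂(0.20) = 0.4644
−0.10·log₂(0.10) = 0.3322
Sum ≈ 1.7962 → 1.796 bits.

1.796 bits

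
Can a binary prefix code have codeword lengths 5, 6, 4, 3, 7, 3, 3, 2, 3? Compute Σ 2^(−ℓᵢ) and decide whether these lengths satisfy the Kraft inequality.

With common denominator 2^7 = 128: Σ 2^(−ℓᵢ) = 4/128 + 2/128 + 8/128 + 16/128 + 1/128 + 16/128 + 16/128 + 32/128 + 16/128 = 111/128 = 0.8671875.
Kraft's inequality requires Σ ≤ 1; here Σ = 0.8671875 ≤ 1, so such a prefix code exists.

0.8671875; yes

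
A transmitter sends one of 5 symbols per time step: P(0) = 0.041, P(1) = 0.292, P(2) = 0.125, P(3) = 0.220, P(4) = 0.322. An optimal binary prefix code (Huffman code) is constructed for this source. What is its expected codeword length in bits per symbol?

2.166 bits/symbol

Repeatedly combine the two least-probable nodes; the expected code length is the sum of the merged weights.
merge 41/1000 + 1/8 → 83/500
merge 83/500 + 11/50 → 193/500
merge 73/250 + 161/500 → 307/500
merge 193/500 + 307/500 → 1
L = 83/500 + 193/500 + 307/500 + 1 = 1083/500 = 2.166 bits/symbol.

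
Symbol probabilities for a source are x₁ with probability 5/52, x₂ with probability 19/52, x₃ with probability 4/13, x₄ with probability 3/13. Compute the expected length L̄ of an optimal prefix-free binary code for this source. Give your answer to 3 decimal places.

1.962 bits/symbol

Repeatedly combine the two least-probable nodes; the expected code length is the sum of the merged weights.
merge 5/52 + 3/13 → 17/52
merge 4/13 + 17/52 → 33/52
merge 19/52 + 33/52 → 1
L = 17/52 + 33/52 + 1 = 51/26 ≈ 1.962 bits/symbol.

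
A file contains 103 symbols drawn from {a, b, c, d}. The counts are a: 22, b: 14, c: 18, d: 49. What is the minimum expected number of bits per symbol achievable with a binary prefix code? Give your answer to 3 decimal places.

1.835 bits/symbol

Probabilities are the counts divided by 103.
Repeatedly combine the two least-probable nodes; the expected code length is the sum of the merged weights.
merge 14/103 + 18/103 → 32/103
merge 22/103 + 32/103 → 54/103
merge 49/103 + 54/103 → 1
L = 32/103 + 54/103 + 1 = 189/103 ≈ 1.835 bits/symbol.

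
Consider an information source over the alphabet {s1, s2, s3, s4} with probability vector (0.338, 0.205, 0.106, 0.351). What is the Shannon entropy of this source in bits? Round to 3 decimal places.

H = −Σ pᵢ log₂ pᵢ.
−0.338·log₂(0.338) = 0.5289
−0.205·log₂(0.205) = 0.4687
−0.106·log₂(0.106) = 0.3432
−0.351·log₂(0.351) = 0.5302
Sum ≈ 1.8710 → 1.871 bits.

1.871 bits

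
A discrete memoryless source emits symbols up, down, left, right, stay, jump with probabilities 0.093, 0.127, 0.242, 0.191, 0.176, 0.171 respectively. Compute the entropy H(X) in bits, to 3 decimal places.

2.525 bits

H = −Σ pᵢ log₂ pᵢ.
−0.093·log₂(0.093) = 0.3187
−0.127·log₂(0.127) = 0.3781
−0.242·log₂(0.242) = 0.4954
−0.191·log₂(0.191) = 0.4562
−0.176·log₂(0.176) = 0.4411
−0.171·log₂(0.171) = 0.4357
Sum ≈ 2.5251 → 2.525 bits.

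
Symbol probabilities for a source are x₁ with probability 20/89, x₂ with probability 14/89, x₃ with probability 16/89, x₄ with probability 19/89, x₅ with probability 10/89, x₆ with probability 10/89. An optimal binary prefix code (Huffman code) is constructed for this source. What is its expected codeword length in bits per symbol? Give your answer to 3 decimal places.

2.562 bits/symbol

Repeatedly combine the two least-probable nodes; the expected code length is the sum of the merged weights.
merge 10/89 + 10/89 → 20/89
merge 14/89 + 16/89 → 30/89
merge 19/89 + 20/89 → 39/89
merge 20/89 + 30/89 → 50/89
merge 39/89 + 50/89 → 1
L = 20/89 + 30/89 + 39/89 + 50/89 + 1 = 228/89 ≈ 2.562 bits/symbol.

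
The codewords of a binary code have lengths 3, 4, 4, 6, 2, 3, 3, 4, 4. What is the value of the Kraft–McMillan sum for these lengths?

0.890625

With common denominator 2^6 = 64: Σ 2^(−ℓᵢ) = 8/64 + 4/64 + 4/64 + 1/64 + 16/64 + 8/64 + 8/64 + 4/64 + 4/64 = 57/64 = 0.890625.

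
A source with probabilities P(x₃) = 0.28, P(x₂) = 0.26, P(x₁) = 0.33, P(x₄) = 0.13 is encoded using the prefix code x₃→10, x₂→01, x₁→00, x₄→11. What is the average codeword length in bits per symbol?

L̄ = Σ pᵢ·ℓᵢ = 0.28·2 + 0.26·2 + 0.33·2 + 0.13·2 = 2 bits/symbol.

2 bits/symbol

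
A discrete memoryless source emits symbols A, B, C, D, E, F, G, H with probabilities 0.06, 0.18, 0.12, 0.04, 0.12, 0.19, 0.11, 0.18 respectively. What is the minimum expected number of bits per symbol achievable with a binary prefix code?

2.91 bits/symbol

Repeatedly combine the two least-probable nodes; the expected code length is the sum of the merged weights.
merge 1/25 + 3/50 → 1/10
merge 1/10 + 11/100 → 21/100
merge 3/25 + 3/25 → 6/25
merge 9/50 + 9/50 → 9/25
merge 19/100 + 21/100 → 2/5
merge 6/25 + 9/25 → 3/5
merge 2/5 + 3/5 → 1
L = 1/10 + 21/100 + 6/25 + 9/25 + 2/5 + 3/5 + 1 = 291/100 = 2.91 bits/symbol.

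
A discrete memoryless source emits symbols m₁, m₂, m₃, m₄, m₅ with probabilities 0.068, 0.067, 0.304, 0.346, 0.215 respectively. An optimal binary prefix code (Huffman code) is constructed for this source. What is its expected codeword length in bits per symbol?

Repeatedly combine the two least-probable nodes; the expected code length is the sum of the merged weights.
merge 67/1000 + 17/250 → 27/200
merge 27/200 + 43/200 → 7/20
merge 38/125 + 173/500 → 13/20
merge 7/20 + 13/20 → 1
L = 27/200 + 7/20 + 13/20 + 1 = 427/200 = 2.135 bits/symbol.

2.135 bits/symbol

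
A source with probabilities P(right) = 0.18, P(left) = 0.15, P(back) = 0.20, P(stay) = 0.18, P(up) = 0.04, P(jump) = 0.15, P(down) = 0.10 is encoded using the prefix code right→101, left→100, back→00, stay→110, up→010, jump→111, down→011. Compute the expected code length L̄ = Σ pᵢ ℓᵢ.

2.8 bits/symbol

L̄ = Σ pᵢ·ℓᵢ = 0.18·3 + 0.15·3 + 0.20·2 + 0.18·3 + 0.04·3 + 0.15·3 + 0.10·3 = 2.8 bits/symbol.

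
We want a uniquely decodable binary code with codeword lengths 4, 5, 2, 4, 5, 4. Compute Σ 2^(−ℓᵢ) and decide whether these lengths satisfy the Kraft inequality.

0.5; yes

With common denominator 2^5 = 32: Σ 2^(−ℓᵢ) = 2/32 + 1/32 + 8/32 + 2/32 + 1/32 + 2/32 = 16/32 = 0.5.
Kraft's inequality requires Σ ≤ 1; here Σ = 0.5 ≤ 1, so such a prefix code exists.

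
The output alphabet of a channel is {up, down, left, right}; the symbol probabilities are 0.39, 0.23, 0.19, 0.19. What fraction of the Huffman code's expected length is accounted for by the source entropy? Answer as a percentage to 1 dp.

96.9%

Entropy H = −Σ p log₂ p ≈ 1.9279 bits.
Huffman merges: 19/100+19/100→19/50; 23/100+19/50→61/100; 39/100+61/100→1. L = 199/100 ≈ 1.9900.
Efficiency = H/L = 1.9279/1.9900 = 96.9%.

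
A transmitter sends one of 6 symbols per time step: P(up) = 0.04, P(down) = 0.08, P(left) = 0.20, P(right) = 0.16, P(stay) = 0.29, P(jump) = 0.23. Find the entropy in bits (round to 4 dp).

H = −Σ pᵢ log₂ pᵢ.
−0.04·log₂(0.04) = 0.1858
−0.08·log₂(0.08) = 0.2915
−0.20·log₂(0.20) = 0.4644
−0.16·log₂(0.16) = 0.4230
−0.29·log₂(0.29) = 0.5179
−0.23·log₂(0.23) = 0.4877
Sum ≈ 2.3702 → 2.3702 bits.

2.3702 bits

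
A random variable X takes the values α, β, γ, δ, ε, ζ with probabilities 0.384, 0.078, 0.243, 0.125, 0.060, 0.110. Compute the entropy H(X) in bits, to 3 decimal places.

2.282 bits

H = −Σ pᵢ log₂ pᵢ.
−0.384·log₂(0.384) = 0.5302
−0.078·log₂(0.078) = 0.2871
−0.243·log₂(0.243) = 0.4960
−0.125·log₂(0.125) = 0.3750
−0.060·log₂(0.060) = 0.2435
−0.110·log₂(0.110) = 0.3503
Sum ≈ 2.2821 → 2.282 bits.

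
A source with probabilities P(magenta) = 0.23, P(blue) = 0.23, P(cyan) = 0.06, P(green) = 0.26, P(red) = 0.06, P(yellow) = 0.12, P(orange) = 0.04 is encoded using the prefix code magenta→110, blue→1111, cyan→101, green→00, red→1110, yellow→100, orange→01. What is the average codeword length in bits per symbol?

L̄ = Σ pᵢ·ℓᵢ = 0.23·3 + 0.23·4 + 0.06·3 + 0.26·2 + 0.06·4 + 0.12·3 + 0.04·2 = 2.99 bits/symbol.

2.99 bits/symbol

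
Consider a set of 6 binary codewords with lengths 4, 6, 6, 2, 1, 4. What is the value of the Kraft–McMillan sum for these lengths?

0.90625

With common denominator 2^6 = 64: Σ 2^(−ℓᵢ) = 4/64 + 1/64 + 1/64 + 16/64 + 32/64 + 4/64 = 58/64 = 0.90625.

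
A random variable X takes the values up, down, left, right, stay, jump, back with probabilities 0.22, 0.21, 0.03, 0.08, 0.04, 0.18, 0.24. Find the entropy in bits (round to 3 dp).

2.522 bits

H = −Σ pᵢ log₂ pᵢ.
−0.22·log₂(0.22) = 0.4806
−0.21·log₂(0.21) = 0.4728
−0.03·log₂(0.03) = 0.1518
−0.08·log₂(0.08) = 0.2915
−0.04·log₂(0.04) = 0.1858
−0.18·log₂(0.18) = 0.4453
−0.24·log₂(0.24) = 0.4941
Sum ≈ 2.5219 → 2.522 bits.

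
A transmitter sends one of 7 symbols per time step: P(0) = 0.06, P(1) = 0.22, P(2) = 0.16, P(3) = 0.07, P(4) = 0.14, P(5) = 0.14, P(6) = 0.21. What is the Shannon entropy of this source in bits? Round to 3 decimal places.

2.683 bits

H = −Σ pᵢ log₂ pᵢ.
−0.06·log₂(0.06) = 0.2435
−0.22·log₂(0.22) = 0.4806
−0.16·log₂(0.16) = 0.4230
−0.07·log₂(0.07) = 0.2686
−0.14·log₂(0.14) = 0.3971
−0.14·log₂(0.14) = 0.3971
−0.21·log₂(0.21) = 0.4728
Sum ≈ 2.6827 → 2.683 bits.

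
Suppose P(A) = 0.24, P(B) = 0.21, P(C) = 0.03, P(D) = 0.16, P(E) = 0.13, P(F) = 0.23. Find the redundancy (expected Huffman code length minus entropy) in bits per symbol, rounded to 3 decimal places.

Entropy H = −Σ p log₂ p ≈ 2.4121 bits.
Huffman merges: 3/100+13/100→4/25; 4/25+4/25→8/25; 21/100+23/100→11/25; 6/25+8/25→14/25; 11/25+14/25→1. L = 62/25 ≈ 2.4800.
L − H = 2.4800 − 2.4121 = 0.068 bits.

0.068 bits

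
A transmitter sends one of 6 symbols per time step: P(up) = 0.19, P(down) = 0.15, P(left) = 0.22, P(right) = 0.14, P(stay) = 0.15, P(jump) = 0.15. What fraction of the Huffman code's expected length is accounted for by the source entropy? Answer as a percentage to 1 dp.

99.0%

Entropy H = −Σ p log₂ p ≈ 2.5645 bits.
Huffman merges: 7/50+3/20→29/100; 3/20+3/20→3/10; 19/100+11/50→41/100; 29/100+3/10→59/100; 41/100+59/100→1. L = 259/100 ≈ 2.5900.
Efficiency = H/L = 2.5645/2.5900 = 99.0%.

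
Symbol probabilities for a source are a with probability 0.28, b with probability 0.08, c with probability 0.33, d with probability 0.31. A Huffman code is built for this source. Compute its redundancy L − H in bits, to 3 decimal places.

0.143 bits

Entropy H = −Σ p log₂ p ≈ 1.8573 bits.
Huffman merges: 2/25+7/25→9/25; 31/100+33/100→16/25; 9/25+16/25→1. L = 2 ≈ 2.0000.
L − H = 2.0000 − 1.8573 = 0.143 bits.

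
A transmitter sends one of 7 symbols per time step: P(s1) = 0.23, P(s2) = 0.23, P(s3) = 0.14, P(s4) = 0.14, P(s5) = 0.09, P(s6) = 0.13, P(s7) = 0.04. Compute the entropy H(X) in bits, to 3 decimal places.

2.651 bits

H = −Σ pᵢ log₂ pᵢ.
−0.23·log₂(0.23) = 0.4877
−0.23·log₂(0.23) = 0.4877
−0.14·log₂(0.14) = 0.3971
−0.14·log₂(0.14) = 0.3971
−0.09·log₂(0.09) = 0.3127
−0.13·log₂(0.13) = 0.3826
−0.04·log₂(0.04) = 0.1858
Sum ≈ 2.6506 → 2.651 bits.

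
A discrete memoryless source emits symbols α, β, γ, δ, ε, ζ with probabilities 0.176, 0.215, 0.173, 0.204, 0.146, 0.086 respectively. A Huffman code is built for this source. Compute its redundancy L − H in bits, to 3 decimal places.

Entropy H = −Σ p log₂ p ≈ 2.5333 bits.
Huffman merges: 43/500+73/500→29/125; 173/1000+22/125→349/1000; 51/250+43/200→419/1000; 29/125+349/1000→581/1000; 419/1000+581/1000→1. L = 2581/1000 ≈ 2.5810.
L − H = 2.5810 − 2.5333 = 0.048 bits.

0.048 bits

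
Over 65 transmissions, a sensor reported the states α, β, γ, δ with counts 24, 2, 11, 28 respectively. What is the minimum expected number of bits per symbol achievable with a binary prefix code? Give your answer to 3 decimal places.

1.769 bits/symbol

Probabilities are the counts divided by 65.
Repeatedly combine the two least-probable nodes; the expected code length is the sum of the merged weights.
merge 2/65 + 11/65 → 1/5
merge 1/5 + 24/65 → 37/65
merge 28/65 + 37/65 → 1
L = 1/5 + 37/65 + 1 = 23/13 ≈ 1.769 bits/symbol.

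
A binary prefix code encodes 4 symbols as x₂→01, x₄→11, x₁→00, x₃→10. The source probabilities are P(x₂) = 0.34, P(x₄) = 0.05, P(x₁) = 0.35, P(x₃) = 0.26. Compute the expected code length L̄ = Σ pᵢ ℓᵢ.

2 bits/symbol

L̄ = Σ pᵢ·ℓᵢ = 0.34·2 + 0.05·2 + 0.35·2 + 0.26·2 = 2 bits/symbol.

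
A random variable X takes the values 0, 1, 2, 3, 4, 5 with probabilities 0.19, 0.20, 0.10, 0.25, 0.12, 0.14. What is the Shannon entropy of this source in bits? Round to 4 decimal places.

H = −Σ pᵢ log₂ pᵢ.
−0.19·log₂(0.19) = 0.4552
−0.20·log₂(0.20) = 0.4644
−0.10·log₂(0.10) = 0.3322
−0.25·log₂(0.25) = 0.5000
−0.12·log₂(0.12) = 0.3671
−0.14·log₂(0.14) = 0.3971
Sum ≈ 2.5160 → 2.5160 bits.

2.5160 bits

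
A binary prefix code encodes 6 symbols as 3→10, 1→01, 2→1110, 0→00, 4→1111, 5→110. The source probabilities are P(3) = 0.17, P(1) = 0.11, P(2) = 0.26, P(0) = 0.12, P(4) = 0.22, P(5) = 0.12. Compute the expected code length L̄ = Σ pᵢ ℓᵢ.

L̄ = Σ pᵢ·ℓᵢ = 0.17·2 + 0.11·2 + 0.26·4 + 0.12·2 + 0.22·4 + 0.12·3 = 3.08 bits/symbol.

3.08 bits/symbol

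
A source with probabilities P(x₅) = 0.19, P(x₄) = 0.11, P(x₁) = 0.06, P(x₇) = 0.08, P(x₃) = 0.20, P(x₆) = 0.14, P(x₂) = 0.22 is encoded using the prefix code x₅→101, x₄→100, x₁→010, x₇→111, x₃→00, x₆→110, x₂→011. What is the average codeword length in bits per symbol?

L̄ = Σ pᵢ·ℓᵢ = 0.19·3 + 0.11·3 + 0.06·3 + 0.08·3 + 0.20·2 + 0.14·3 + 0.22·3 = 2.8 bits/symbol.

2.8 bits/symbol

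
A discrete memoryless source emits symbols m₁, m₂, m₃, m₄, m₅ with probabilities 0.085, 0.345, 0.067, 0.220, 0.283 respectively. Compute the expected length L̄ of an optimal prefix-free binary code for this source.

Repeatedly combine the two least-probable nodes; the expected code length is the sum of the merged weights.
merge 67/1000 + 17/200 → 19/125
merge 19/125 + 11/50 → 93/250
merge 283/1000 + 69/200 → 157/250
merge 93/250 + 157/250 → 1
L = 19/125 + 93/250 + 157/250 + 1 = 269/125 = 2.152 bits/symbol.

2.152 bits/symbol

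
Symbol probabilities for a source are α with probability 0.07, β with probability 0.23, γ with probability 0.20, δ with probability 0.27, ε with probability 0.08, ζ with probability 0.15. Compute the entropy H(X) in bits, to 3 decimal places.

H = −Σ pᵢ log₂ pᵢ.
−0.07·log₂(0.07) = 0.2686
−0.23·log₂(0.23) = 0.4877
−0.20·log₂(0.20) = 0.4644
−0.27·log₂(0.27) = 0.5100
−0.08·log₂(0.08) = 0.2915
−0.15·log₂(0.15) = 0.4105
Sum ≈ 2.4327 → 2.433 bits.

2.433 bits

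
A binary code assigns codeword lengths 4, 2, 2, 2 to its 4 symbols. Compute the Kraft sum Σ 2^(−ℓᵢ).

With common denominator 2^4 = 16: Σ 2^(−ℓᵢ) = 1/16 + 4/16 + 4/16 + 4/16 = 13/16 = 0.8125.

0.8125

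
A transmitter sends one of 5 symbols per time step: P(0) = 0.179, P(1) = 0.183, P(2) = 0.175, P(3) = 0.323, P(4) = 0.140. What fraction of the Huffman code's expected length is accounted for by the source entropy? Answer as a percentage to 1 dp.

Entropy H = −Σ p log₂ p ≈ 2.2564 bits.
Huffman merges: 7/50+7/40→63/200; 179/1000+183/1000→181/500; 63/200+323/1000→319/500; 181/500+319/500→1. L = 463/200 ≈ 2.3150.
Efficiency = H/L = 2.2564/2.3150 = 97.5%.

97.5%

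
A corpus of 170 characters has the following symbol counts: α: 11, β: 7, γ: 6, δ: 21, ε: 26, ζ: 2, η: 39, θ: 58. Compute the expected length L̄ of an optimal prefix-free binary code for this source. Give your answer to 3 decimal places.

Probabilities are the counts divided by 170.
Repeatedly combine the two least-probable nodes; the expected code length is the sum of the merged weights.
merge 1/85 + 3/85 → 4/85
merge 7/170 + 4/85 → 3/34
merge 11/170 + 3/34 → 13/85
merge 21/170 + 13/85 → 47/170
merge 13/85 + 39/170 → 13/34
merge 47/170 + 29/85 → 21/34
merge 13/34 + 21/34 → 1
L = 4/85 + 3/34 + 13/85 + 47/170 + 13/34 + 21/34 + 1 = 218/85 ≈ 2.565 bits/symbol.

2.565 bits/symbol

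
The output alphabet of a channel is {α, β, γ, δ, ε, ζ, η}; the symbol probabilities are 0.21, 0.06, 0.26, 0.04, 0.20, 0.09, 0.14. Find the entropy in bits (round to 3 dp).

2.582 bits

H = −Σ pᵢ log₂ pᵢ.
−0.21·log₂(0.21) = 0.4728
−0.06·log₂(0.06) = 0.2435
−0.26·log₂(0.26) = 0.5053
−0.04·log₂(0.04) = 0.1858
−0.20·log₂(0.20) = 0.4644
−0.09·log₂(0.09) = 0.3127
−0.14·log₂(0.14) = 0.3971
Sum ≈ 2.5815 → 2.582 bits.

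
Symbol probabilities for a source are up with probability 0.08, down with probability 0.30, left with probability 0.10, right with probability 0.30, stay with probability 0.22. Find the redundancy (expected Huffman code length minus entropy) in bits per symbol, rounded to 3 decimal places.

Entropy H = −Σ p log₂ p ≈ 2.1465 bits.
Huffman merges: 2/25+1/10→9/50; 9/50+11/50→2/5; 3/10+3/10→3/5; 2/5+3/5→1. L = 109/50 ≈ 2.1800.
L − H = 2.1800 − 2.1465 = 0.034 bits.

0.034 bits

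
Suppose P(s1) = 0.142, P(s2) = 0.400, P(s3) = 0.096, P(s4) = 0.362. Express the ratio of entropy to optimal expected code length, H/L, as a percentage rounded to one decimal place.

Entropy H = −Σ p log₂ p ≈ 1.7839 bits.
Huffman merges: 12/125+71/500→119/500; 119/500+181/500→3/5; 2/5+3/5→1. L = 919/500 ≈ 1.8380.
Efficiency = H/L = 1.7839/1.8380 = 97.1%.

97.1%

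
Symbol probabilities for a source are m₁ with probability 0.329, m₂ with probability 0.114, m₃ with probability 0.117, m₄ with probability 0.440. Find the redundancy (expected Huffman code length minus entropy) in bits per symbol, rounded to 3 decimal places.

Entropy H = −Σ p log₂ p ≈ 1.7681 bits.
Huffman merges: 57/500+117/1000→231/1000; 231/1000+329/1000→14/25; 11/25+14/25→1. L = 1791/1000 ≈ 1.7910.
L − H = 1.7910 − 1.7681 = 0.023 bits.

0.023 bits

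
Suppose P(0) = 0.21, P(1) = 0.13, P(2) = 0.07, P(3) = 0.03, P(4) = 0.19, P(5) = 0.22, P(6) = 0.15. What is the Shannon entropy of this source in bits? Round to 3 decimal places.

H = −Σ pᵢ log₂ pᵢ.
−0.21·log₂(0.21) = 0.4728
−0.13·log₂(0.13) = 0.3826
−0.07·log₂(0.07) = 0.2686
−0.03·log₂(0.03) = 0.1518
−0.19·log₂(0.19) = 0.4552
−0.22·log₂(0.22) = 0.4806
−0.15·log₂(0.15) = 0.4105
Sum ≈ 2.6221 → 2.622 bits.

2.622 bits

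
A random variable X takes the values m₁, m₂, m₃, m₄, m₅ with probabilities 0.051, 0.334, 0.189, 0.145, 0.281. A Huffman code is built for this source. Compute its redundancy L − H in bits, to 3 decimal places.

0.076 bits

Entropy H = −Σ p log₂ p ≈ 2.1202 bits.
Huffman merges: 51/1000+29/200→49/250; 189/1000+49/250→77/200; 281/1000+167/500→123/200; 77/200+123/200→1. L = 549/250 ≈ 2.1960.
L − H = 2.1960 − 2.1202 = 0.076 bits.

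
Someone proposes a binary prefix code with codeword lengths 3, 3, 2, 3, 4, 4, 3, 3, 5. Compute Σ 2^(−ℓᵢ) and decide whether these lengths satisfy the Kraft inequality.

1.03125; no

With common denominator 2^5 = 32: Σ 2^(−ℓᵢ) = 4/32 + 4/32 + 8/32 + 4/32 + 2/32 + 2/32 + 4/32 + 4/32 + 1/32 = 33/32 = 1.03125.
Kraft's inequality requires Σ ≤ 1; here Σ = 1.03125 > 1, so no such prefix code exists.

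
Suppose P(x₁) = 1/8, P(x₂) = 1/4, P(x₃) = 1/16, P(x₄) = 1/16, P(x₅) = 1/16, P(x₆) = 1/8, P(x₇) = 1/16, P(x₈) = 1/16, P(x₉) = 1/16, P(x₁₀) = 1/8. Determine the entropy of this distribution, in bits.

3.125 bits

Each probability is a power of 1/2, so log₂(1/p) is an integer.
H = Σ p·log₂(1/p) = 1/8·3 + 1/4·2 + 1/16·4 + 1/16·4 + 1/16·4 + 1/8·3 + 1/16·4 + 1/16·4 + 1/16·4 + 1/8·3 = 3.125 bits.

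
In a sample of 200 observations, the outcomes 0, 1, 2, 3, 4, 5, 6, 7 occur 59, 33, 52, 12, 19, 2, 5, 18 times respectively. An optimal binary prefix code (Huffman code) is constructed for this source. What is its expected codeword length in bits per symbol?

Probabilities are the counts divided by 200.
Repeatedly combine the two least-probable nodes; the expected code length is the sum of the merged weights.
merge 1/100 + 1/40 → 7/200
merge 7/200 + 3/50 → 19/200
merge 9/100 + 19/200 → 37/200
merge 19/200 + 33/200 → 13/50
merge 37/200 + 13/50 → 89/200
merge 13/50 + 59/200 → 111/200
merge 89/200 + 111/200 → 1
L = 7/200 + 19/200 + 37/200 + 13/50 + 89/200 + 111/200 + 1 = 103/40 = 2.575 bits/symbol.

2.575 bits/symbol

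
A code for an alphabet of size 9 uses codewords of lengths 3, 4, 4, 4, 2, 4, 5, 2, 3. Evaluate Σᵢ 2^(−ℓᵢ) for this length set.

With common denominator 2^5 = 32: Σ 2^(−ℓᵢ) = 4/32 + 2/32 + 2/32 + 2/32 + 8/32 + 2/32 + 1/32 + 8/32 + 4/32 = 33/32 = 1.03125.

1.03125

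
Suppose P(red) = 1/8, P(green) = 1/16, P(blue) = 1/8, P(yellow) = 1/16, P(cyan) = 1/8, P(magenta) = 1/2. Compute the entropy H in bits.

2.125 bits

Each probability is a power of 1/2, so log₂(1/p) is an integer.
H = Σ p·log₂(1/p) = 1/8·3 + 1/16·4 + 1/8·3 + 1/16·4 + 1/8·3 + 1/2·1 = 2.125 bits.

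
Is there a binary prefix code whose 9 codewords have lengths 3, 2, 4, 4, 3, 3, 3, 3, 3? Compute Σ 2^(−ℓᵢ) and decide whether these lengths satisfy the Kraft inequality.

1.125; no

With common denominator 2^4 = 16: Σ 2^(−ℓᵢ) = 2/16 + 4/16 + 1/16 + 1/16 + 2/16 + 2/16 + 2/16 + 2/16 + 2/16 = 18/16 = 1.125.
Kraft's inequality requires Σ ≤ 1; here Σ = 1.125 > 1, so no such prefix code exists.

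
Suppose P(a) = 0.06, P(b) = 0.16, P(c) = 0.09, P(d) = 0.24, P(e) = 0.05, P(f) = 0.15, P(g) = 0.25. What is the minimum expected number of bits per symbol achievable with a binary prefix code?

2.62 bits/symbol

Repeatedly combine the two least-probable nodes; the expected code length is the sum of the merged weights.
merge 1/20 + 3/50 → 11/100
merge 9/100 + 11/100 → 1/5
merge 3/20 + 4/25 → 31/100
merge 1/5 + 6/25 → 11/25
merge 1/4 + 31/100 → 14/25
merge 11/25 + 14/25 → 1
L = 11/100 + 1/5 + 31/100 + 11/25 + 14/25 + 1 = 131/50 = 2.62 bits/symbol.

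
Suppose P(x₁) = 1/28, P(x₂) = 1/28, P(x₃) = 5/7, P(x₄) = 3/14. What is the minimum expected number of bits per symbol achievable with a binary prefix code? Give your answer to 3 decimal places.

Repeatedly combine the two least-probable nodes; the expected code length is the sum of the merged weights.
merge 1/28 + 1/28 → 1/14
merge 1/14 + 3/14 → 2/7
merge 2/7 + 5/7 → 1
L = 1/14 + 2/7 + 1 = 19/14 ≈ 1.357 bits/symbol.

1.357 bits/symbol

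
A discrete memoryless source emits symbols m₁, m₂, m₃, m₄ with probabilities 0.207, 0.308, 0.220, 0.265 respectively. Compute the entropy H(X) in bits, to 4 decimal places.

1.9820 bits

H = −Σ pᵢ log₂ pᵢ.
−0.207·log₂(0.207) = 0.4704
−0.308·log₂(0.308) = 0.5233
−0.220·log₂(0.220) = 0.4806
−0.265·log₂(0.265) = 0.5077
Sum ≈ 1.9820 → 1.9820 bits.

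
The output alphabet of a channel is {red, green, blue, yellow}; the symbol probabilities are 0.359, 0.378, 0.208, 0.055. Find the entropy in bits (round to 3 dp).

H = −Σ pᵢ log₂ pᵢ.
−0.359·log₂(0.359) = 0.5306
−0.378·log₂(0.378) = 0.5305
−0.208·log₂(0.208) = 0.4712
−0.055·log₂(0.055) = 0.2301
Sum ≈ 1.7625 → 1.762 bits.

1.762 bits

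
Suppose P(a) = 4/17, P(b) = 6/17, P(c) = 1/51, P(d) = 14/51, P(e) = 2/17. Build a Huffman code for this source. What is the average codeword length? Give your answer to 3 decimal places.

2.137 bits/symbol

Repeatedly combine the two least-probable nodes; the expected code length is the sum of the merged weights.
merge 1/51 + 2/17 → 7/51
merge 7/51 + 4/17 → 19/51
merge 14/51 + 6/17 → 32/51
merge 19/51 + 32/51 → 1
L = 7/51 + 19/51 + 32/51 + 1 = 109/51 ≈ 2.137 bits/symbol.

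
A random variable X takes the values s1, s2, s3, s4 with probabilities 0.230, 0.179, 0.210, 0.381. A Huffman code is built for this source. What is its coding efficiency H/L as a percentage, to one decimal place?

96.8%

Entropy H = −Σ p log₂ p ≈ 1.9352 bits.
Huffman merges: 179/1000+21/100→389/1000; 23/100+381/1000→611/1000; 389/1000+611/1000→1. L = 2 ≈ 2.0000.
Efficiency = H/L = 1.9352/2.0000 = 96.8%.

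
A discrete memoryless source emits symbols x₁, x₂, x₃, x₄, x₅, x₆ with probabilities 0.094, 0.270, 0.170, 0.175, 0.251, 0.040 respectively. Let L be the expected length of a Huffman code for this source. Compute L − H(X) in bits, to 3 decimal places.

Entropy H = −Σ p log₂ p ≈ 2.3916 bits.
Huffman merges: 1/25+47/500→67/500; 67/500+17/100→38/125; 7/40+251/1000→213/500; 27/100+38/125→287/500; 213/500+287/500→1. L = 1219/500 ≈ 2.4380.
L − H = 2.4380 − 2.3916 = 0.046 bits.

0.046 bits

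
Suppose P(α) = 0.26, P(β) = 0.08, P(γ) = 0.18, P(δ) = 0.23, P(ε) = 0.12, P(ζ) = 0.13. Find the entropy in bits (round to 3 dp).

H = −Σ pᵢ log₂ pᵢ.
−0.26·log₂(0.26) = 0.5053
−0.08·log₂(0.08) = 0.2915
−0.18·log₂(0.18) = 0.4453
−0.23·log₂(0.23) = 0.4877
−0.12·log₂(0.12) = 0.3671
−0.13·log₂(0.13) = 0.3826
Sum ≈ 2.4795 → 2.479 bits.

2.479 bits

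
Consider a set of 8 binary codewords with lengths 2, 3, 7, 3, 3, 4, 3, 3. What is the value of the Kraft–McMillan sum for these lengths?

0.9453125

With common denominator 2^7 = 128: Σ 2^(−ℓᵢ) = 32/128 + 16/128 + 1/128 + 16/128 + 16/128 + 8/128 + 16/128 + 16/128 = 121/128 = 0.9453125.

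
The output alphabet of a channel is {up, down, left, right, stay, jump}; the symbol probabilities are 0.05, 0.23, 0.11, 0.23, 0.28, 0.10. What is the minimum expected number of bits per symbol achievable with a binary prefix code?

Repeatedly combine the two least-probable nodes; the expected code length is the sum of the merged weights.
merge 1/20 + 1/10 → 3/20
merge 11/100 + 3/20 → 13/50
merge 23/100 + 23/100 → 23/50
merge 13/50 + 7/25 → 27/50
merge 23/50 + 27/50 → 1
L = 3/20 + 13/50 + 23/50 + 27/50 + 1 = 241/100 = 2.41 bits/symbol.

2.41 bits/symbol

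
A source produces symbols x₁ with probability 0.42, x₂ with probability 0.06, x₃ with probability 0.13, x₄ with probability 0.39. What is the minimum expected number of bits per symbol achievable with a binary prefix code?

1.77 bits/symbol

Repeatedly combine the two least-probable nodes; the expected code length is the sum of the merged weights.
merge 3/50 + 13/100 → 19/100
merge 19/100 + 39/100 → 29/50
merge 21/50 + 29/50 → 1
L = 19/100 + 29/50 + 1 = 177/100 = 1.77 bits/symbol.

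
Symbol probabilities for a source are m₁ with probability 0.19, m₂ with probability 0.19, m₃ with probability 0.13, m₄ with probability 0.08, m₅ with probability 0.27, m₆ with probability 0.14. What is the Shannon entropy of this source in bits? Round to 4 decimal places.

2.4917 bits

H = −Σ pᵢ log₂ pᵢ.
−0.19·log₂(0.19) = 0.4552
−0.19·log₂(0.19) = 0.4552
−0.13·log₂(0.13) = 0.3826
−0.08·log₂(0.08) = 0.2915
−0.27·log₂(0.27) = 0.5100
−0.14·log₂(0.14) = 0.3971
Sum ≈ 2.4917 → 2.4917 bits.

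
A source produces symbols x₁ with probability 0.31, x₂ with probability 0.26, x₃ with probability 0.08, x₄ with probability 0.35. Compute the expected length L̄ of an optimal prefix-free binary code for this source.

Repeatedly combine the two least-probable nodes; the expected code length is the sum of the merged weights.
merge 2/25 + 13/50 → 17/50
merge 31/100 + 17/50 → 13/20
merge 7/20 + 13/20 → 1
L = 17/50 + 13/20 + 1 = 199/100 = 1.99 bits/symbol.

1.99 bits/symbol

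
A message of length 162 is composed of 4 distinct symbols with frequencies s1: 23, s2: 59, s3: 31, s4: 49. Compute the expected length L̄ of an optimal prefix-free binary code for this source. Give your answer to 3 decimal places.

Probabilities are the counts divided by 162.
Repeatedly combine the two least-probable nodes; the expected code length is the sum of the merged weights.
merge 23/162 + 31/162 → 1/3
merge 49/162 + 1/3 → 103/162
merge 59/162 + 103/162 → 1
L = 1/3 + 103/162 + 1 = 319/162 ≈ 1.969 bits/symbol.

1.969 bits/symbol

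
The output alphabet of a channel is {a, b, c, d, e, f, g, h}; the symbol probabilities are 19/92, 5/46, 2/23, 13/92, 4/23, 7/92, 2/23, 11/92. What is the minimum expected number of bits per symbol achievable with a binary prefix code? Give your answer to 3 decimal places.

2.957 bits/symbol

Repeatedly combine the two least-probable nodes; the expected code length is the sum of the merged weights.
merge 7/92 + 2/23 → 15/92
merge 2/23 + 5/46 → 9/46
merge 11/92 + 13/92 → 6/23
merge 15/92 + 4/23 → 31/92
merge 9/46 + 19/92 → 37/92
merge 6/23 + 31/92 → 55/92
merge 37/92 + 55/92 → 1
L = 15/92 + 9/46 + 6/23 + 31/92 + 37/92 + 55/92 + 1 = 68/23 ≈ 2.957 bits/symbol.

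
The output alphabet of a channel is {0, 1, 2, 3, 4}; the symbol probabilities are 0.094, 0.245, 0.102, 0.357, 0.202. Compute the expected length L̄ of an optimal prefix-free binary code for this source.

Repeatedly combine the two least-probable nodes; the expected code length is the sum of the merged weights.
merge 47/500 + 51/500 → 49/250
merge 49/250 + 101/500 → 199/500
merge 49/200 + 357/1000 → 301/500
merge 199/500 + 301/500 → 1
L = 49/250 + 199/500 + 301/500 + 1 = 549/250 = 2.196 bits/symbol.

2.196 bits/symbol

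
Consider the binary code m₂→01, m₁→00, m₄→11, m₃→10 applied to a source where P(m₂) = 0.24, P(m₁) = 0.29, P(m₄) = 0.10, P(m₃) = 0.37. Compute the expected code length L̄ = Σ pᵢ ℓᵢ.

2 bits/symbol

L̄ = Σ pᵢ·ℓᵢ = 0.24·2 + 0.29·2 + 0.10·2 + 0.37·2 = 2 bits/symbol.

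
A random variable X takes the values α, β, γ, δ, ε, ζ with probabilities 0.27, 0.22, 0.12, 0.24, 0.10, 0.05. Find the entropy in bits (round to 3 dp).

2.400 bits

H = −Σ pᵢ log₂ pᵢ.
−0.27·log₂(0.27) = 0.5100
−0.22·log₂(0.22) = 0.4806
−0.12·log₂(0.12) = 0.3671
−0.24·log₂(0.24) = 0.4941
−0.10·log₂(0.10) = 0.3322
−0.05·log₂(0.05) = 0.2161
Sum ≈ 2.4001 → 2.400 bits.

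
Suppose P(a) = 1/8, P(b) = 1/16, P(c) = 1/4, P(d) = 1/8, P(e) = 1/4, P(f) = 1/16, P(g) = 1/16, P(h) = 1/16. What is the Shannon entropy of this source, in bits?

2.75 bits

Each probability is a power of 1/2, so log₂(1/p) is an integer.
H = Σ p·log₂(1/p) = 1/8·3 + 1/16·4 + 1/4·2 + 1/8·3 + 1/4·2 + 1/16·4 + 1/16·4 + 1/16·4 = 2.75 bits.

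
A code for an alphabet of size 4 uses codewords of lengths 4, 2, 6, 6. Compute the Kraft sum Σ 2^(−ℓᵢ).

With common denominator 2^6 = 64: Σ 2^(−ℓᵢ) = 4/64 + 16/64 + 1/64 + 1/64 = 22/64 = 0.34375.

0.34375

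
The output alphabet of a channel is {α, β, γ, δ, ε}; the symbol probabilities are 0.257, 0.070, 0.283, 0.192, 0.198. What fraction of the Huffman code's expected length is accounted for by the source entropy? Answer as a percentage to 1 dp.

Entropy H = −Σ p log₂ p ≈ 2.2074 bits.
Huffman merges: 7/100+24/125→131/500; 99/500+257/1000→91/200; 131/500+283/1000→109/200; 91/200+109/200→1. L = 1131/500 ≈ 2.2620.
Efficiency = H/L = 2.2074/2.2620 = 97.6%.

97.6%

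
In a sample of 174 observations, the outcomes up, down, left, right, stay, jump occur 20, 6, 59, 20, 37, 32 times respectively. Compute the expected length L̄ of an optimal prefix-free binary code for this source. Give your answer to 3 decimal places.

2.414 bits/symbol

Probabilities are the counts divided by 174.
Repeatedly combine the two least-probable nodes; the expected code length is the sum of the merged weights.
merge 1/29 + 10/87 → 13/87
merge 10/87 + 13/87 → 23/87
merge 16/87 + 37/174 → 23/58
merge 23/87 + 59/174 → 35/58
merge 23/58 + 35/58 → 1
L = 13/87 + 23/87 + 23/58 + 35/58 + 1 = 70/29 ≈ 2.414 bits/symbol.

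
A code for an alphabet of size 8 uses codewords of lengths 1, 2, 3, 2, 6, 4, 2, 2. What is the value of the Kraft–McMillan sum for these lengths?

1.703125

With common denominator 2^6 = 64: Σ 2^(−ℓᵢ) = 32/64 + 16/64 + 8/64 + 16/64 + 1/64 + 4/64 + 16/64 + 16/64 = 109/64 = 1.703125.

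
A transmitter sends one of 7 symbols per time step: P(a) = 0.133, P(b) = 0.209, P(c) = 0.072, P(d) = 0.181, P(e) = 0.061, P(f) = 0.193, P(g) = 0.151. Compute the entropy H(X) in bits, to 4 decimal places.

2.6948 bits

H = −Σ pᵢ log₂ pᵢ.
−0.133·log₂(0.133) = 0.3871
−0.209·log₂(0.209) = 0.4720
−0.072·log₂(0.072) = 0.2733
−0.181·log₂(0.181) = 0.4463
−0.061·log₂(0.061) = 0.2461
−0.193·log₂(0.193) = 0.4581
−0.151·log₂(0.151) = 0.4118
Sum ≈ 2.6948 → 2.6948 bits.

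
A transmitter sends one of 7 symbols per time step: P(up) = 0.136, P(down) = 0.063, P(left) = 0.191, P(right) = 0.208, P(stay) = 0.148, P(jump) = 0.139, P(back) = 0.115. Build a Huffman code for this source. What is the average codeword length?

2.779 bits/symbol

Repeatedly combine the two least-probable nodes; the expected code length is the sum of the merged weights.
merge 63/1000 + 23/200 → 89/500
merge 17/125 + 139/1000 → 11/40
merge 37/250 + 89/500 → 163/500
merge 191/1000 + 26/125 → 399/1000
merge 11/40 + 163/500 → 601/1000
merge 399/1000 + 601/1000 → 1
L = 89/500 + 11/40 + 163/500 + 399/1000 + 601/1000 + 1 = 2779/1000 = 2.779 bits/symbol.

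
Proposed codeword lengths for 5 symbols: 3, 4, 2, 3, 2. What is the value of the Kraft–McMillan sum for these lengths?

With common denominator 2^4 = 16: Σ 2^(−ℓᵢ) = 2/16 + 1/16 + 4/16 + 2/16 + 4/16 = 13/16 = 0.8125.

0.8125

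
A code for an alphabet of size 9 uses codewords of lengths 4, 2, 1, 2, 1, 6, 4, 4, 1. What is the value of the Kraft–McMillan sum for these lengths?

2.203125

With common denominator 2^6 = 64: Σ 2^(−ℓᵢ) = 4/64 + 16/64 + 32/64 + 16/64 + 32/64 + 1/64 + 4/64 + 4/64 + 32/64 = 141/64 = 2.203125.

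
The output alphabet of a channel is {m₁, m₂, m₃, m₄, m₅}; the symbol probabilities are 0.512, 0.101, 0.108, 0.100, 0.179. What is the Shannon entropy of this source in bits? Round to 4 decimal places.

1.9518 bits

H = −Σ pᵢ log₂ pᵢ.
−0.512·log₂(0.512) = 0.4945
−0.101·log₂(0.101) = 0.3341
−0.108·log₂(0.108) = 0.3468
−0.100·log₂(0.100) = 0.3322
−0.179·log₂(0.179) = 0.4443
Sum ≈ 1.9518 → 1.9518 bits.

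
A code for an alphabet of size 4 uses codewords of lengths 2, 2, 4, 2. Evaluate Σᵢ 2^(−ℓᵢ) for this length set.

0.8125

With common denominator 2^4 = 16: Σ 2^(−ℓᵢ) = 4/16 + 4/16 + 1/16 + 4/16 = 13/16 = 0.8125.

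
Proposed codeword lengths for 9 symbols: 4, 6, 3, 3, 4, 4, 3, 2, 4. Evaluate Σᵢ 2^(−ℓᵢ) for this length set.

0.890625

With common denominator 2^6 = 64: Σ 2^(−ℓᵢ) = 4/64 + 1/64 + 8/64 + 8/64 + 4/64 + 4/64 + 8/64 + 16/64 + 4/64 = 57/64 = 0.890625.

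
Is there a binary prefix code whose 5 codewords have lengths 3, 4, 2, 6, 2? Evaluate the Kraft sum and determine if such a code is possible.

With common denominator 2^6 = 64: Σ 2^(−ℓᵢ) = 8/64 + 4/64 + 16/64 + 1/64 + 16/64 = 45/64 = 0.703125.
Kraft's inequality requires Σ ≤ 1; here Σ = 0.703125 ≤ 1, so such a prefix code exists.

0.703125; yes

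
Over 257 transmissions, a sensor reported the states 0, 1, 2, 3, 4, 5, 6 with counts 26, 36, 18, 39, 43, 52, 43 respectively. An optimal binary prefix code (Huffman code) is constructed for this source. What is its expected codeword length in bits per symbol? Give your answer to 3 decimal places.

Probabilities are the counts divided by 257.
Repeatedly combine the two least-probable nodes; the expected code length is the sum of the merged weights.
merge 18/257 + 26/257 → 44/257
merge 36/257 + 39/257 → 75/257
merge 43/257 + 43/257 → 86/257
merge 44/257 + 52/257 → 96/257
merge 75/257 + 86/257 → 161/257
merge 96/257 + 161/257 → 1
L = 44/257 + 75/257 + 86/257 + 96/257 + 161/257 + 1 = 719/257 ≈ 2.798 bits/symbol.

2.798 bits/symbol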